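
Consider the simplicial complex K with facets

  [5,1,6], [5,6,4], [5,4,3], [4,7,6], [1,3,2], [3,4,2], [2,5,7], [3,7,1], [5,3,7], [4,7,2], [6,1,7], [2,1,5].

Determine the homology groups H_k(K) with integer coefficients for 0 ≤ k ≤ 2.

H_0 ≅ Z,  H_1 ≅ Z/2,  H_2 = 0.

K has 7 vertices, 18 edges, 12 triangles.
rank ∂_0 = 0, rank ∂_1 = 6 ⇒ b_0 = 7 − 0 − 6 = 1; all invariant factors of ∂_1 are 1 so no torsion. So H_0 = Z.
rank ∂_1 = 6, rank ∂_2 = 12 ⇒ b_1 = 18 − 6 − 12 = 0; ∂_2 has invariant factor(s) [2] giving torsion. So H_1 = Z/2.
rank ∂_2 = 12, rank ∂_3 = 0 ⇒ b_2 = 12 − 12 − 0 = 0. So H_2 = 0.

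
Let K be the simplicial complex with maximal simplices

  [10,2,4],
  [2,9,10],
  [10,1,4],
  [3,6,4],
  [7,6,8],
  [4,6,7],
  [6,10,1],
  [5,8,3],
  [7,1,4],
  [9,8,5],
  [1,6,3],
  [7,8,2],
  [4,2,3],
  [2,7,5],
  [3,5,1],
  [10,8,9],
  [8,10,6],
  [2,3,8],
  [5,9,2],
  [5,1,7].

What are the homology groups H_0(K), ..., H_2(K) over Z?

Take the total order 1 < 2 < 3 < 4 < 5 < 6 < 7 < 8 < 9 < 10 on the vertex set. Then K (dimension 2) consists of the simplices:

  0-simplices (10): [1], [2], [3], [4], [5], [6], [7], [8], [9], [10]
  1-simplices (30): (30 of them)
  2-simplices (20): (20 of them)

Hence C_0 ≅ Z^10, C_1 ≅ Z^30, C_2 ≅ Z^20.

∂_1: C_1 → C_0 is given by ∂[p,q] = [q] − [p].
The 10×30 boundary matrix has rank 9 and Smith normal form diag(1,1,1,1,1,1,1,1,1).

The boundary map ∂_2: C_2 → C_1 acts by ∂[p,q,r] = [q,r] − [p,r] + [p,q]. For instance
  ∂[8,9,10] = [9,10] − [8,10] + [8,9],
  ∂[5,8,9] = [8,9] − [5,9] + [5,8].
The resulting 30×20 matrix has rank 20, and its Smith normal form has invariant factors (1,1,1,1,1,1,1,1,1,1,1,1,1,1,1,1,1,1,1,2).

Computing H_k = (kernel of ∂_k) / (image of ∂_{k+1}):

  H_0: rank C_0 − rank ∂_1 = 10 − 9 = 1, and the invariant factors of ∂_1 are all 1, so H_0 = Z.
  H_1: rank ker ∂_1 − rank ∂_2 = (30 − 9) − 20 = 1, and ∂_2 has invariant factor 2 > 1, so H_1 = Z × Z/2.
  H_2: rank ker ∂_2 − rank ∂_3 = (20 − 20) − 0 = 0, and there is no ∂_3, so H_2 = 0.

As a check, the Euler characteristic is 10 − 30 + 20 = 0, which agrees with 1 − 1 + 0 = 0.

H_0 = Z,  H_1 = Z × Z/2,  H_2 = 0.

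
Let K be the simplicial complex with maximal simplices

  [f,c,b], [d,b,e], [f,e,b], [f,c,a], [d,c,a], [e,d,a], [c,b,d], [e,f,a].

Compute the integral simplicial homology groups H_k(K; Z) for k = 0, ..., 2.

We work with the vertex ordering a < b < c < d < e < f. The simplices of K, each written with vertices in increasing order, are:

  0-simplices (6): a, b, c, d, e, f
  1-simplices (12): ac, ad, ae, af, bc, bd, be, bf, cd, cf, de, ef
  2-simplices (8): acd, acf, ade, aef, bcd, bcf, bde, bef

giving chain groups C_0 ≅ Z^6, C_1 ≅ Z^12, C_2 ≅ Z^8.

The boundary map ∂_1: C_1 → C_0 maps an edge to its endpoints' difference, ∂[p,q] = q − p.
The resulting 6×12 matrix has rank 5, and its Smith normal form has invariant factors (1,1,1,1,1).

Boundary ∂_2: C_2 → C_1 acts by ∂[p,q,r] = [q,r] − [p,r] + [p,q]. For instance
  ∂ade = de − ae + ad,
  ∂bcd = cd − bd + bc.
The resulting 12×8 matrix has rank 7, and its Smith normal form has invariant factors (1,1,1,1,1,1,1).

Now H_k = ker ∂_k / im ∂_{k+1}, so:

  H_0: rank C_0 − rank ∂_1 = 6 − 5 = 1, and the invariant factors of ∂_1 are all 1, so H_0 ≅ Z.
  H_1: rank ker ∂_1 − rank ∂_2 = (12 − 5) − 7 = 0, and the invariant factors of ∂_2 are all 1, so H_1 ≅ 0.
  H_2: rank ker ∂_2 − rank ∂_3 = (8 − 7) − 0 = 1, and there is no ∂_3, so H_2 ≅ Z.

As a check, the Euler characteristic is 6 − 12 + 8 = 2, which agrees with 1 − 0 + 1 = 2.

H_0 = Z,  H_1 = 0,  H_2 = Z.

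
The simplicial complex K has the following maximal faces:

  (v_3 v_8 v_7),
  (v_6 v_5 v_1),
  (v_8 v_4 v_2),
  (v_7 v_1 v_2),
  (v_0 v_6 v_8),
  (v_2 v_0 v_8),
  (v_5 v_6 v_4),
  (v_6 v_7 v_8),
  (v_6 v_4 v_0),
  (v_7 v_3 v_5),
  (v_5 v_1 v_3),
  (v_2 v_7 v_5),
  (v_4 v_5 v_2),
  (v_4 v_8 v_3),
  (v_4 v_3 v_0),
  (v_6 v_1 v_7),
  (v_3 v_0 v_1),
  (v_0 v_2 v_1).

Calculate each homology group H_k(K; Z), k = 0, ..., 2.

H_0 = Z,  H_1 = Z ⊕ Z/2,  H_2 = 0.

Fix the vertex order v_0 < v_1 < v_2 < v_3 < v_4 < v_5 < v_6 < v_7 < v_8 and write every simplex with vertices in increasing order. Then dim K = 2 and the simplices of K are:

  0-simplices (9): [v_0], [v_1], [v_2], [v_3], [v_4], [v_5], [v_6], [v_7], [v_8]
  1-simplices (27): (27 of them)
  2-simplices (18): (18 of them)

giving chain groups C_0 ≅ Z^9, C_1 ≅ Z^27, C_2 ≅ Z^18.

The boundary map ∂_1: C_1 → C_0 sends each edge [p,q] (with p < q) to q − p.
The 9×27 boundary matrix has rank 8 and Smith normal form diag(1,1,1,1,1,1,1,1).

Boundary ∂_2: C_2 → C_1 acts by ∂[p,q,r] = [q,r] − [p,r] + [p,q]. For instance
  ∂[v_6,v_7,v_8] = [v_7,v_8] − [v_6,v_8] + [v_6,v_7],
  ∂[v_1,v_6,v_7] = [v_6,v_7] − [v_1,v_7] + [v_1,v_6].
As a 27×18 matrix over Z this has rank 18, with invariant factors (1,1,1,1,1,1,1,1,1,1,1,1,1,1,1,1,1,2).

Reading off H_k = ker ∂_k / im ∂_{k+1}:

  H_0: rank C_0 − rank ∂_1 = 9 − 8 = 1, and the invariant factors of ∂_1 are all 1, so H_0 = Z.
  H_1: rank ker ∂_1 − rank ∂_2 = (27 − 8) − 18 = 1, and ∂_2 has invariant factor 2 > 1, so H_1 = Z ⊕ Z/2.
  H_2: rank ker ∂_2 − rank ∂_3 = (18 − 18) − 0 = 0, and there is no ∂_3, so H_2 = 0.

(K is a triangulation of the Klein bottle.)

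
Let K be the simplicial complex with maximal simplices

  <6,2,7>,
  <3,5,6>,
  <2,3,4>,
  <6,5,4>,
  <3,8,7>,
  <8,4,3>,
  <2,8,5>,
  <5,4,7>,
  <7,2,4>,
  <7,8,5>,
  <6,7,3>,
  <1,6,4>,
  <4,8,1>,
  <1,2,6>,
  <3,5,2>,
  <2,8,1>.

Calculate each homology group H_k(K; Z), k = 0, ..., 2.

H_0 = Z,  H_1 = Z^2,  H_2 = Z.

Take the total order 1 < 2 < 3 < 4 < 5 < 6 < 7 < 8 on the vertex set. Then K (dimension 2) consists of the simplices:

  0-simplices (8): [1], [2], [3], [4], [5], [6], [7], [8]
  1-simplices (24): (24 of them)
  2-simplices (16): [1,2,6], [1,2,8], [1,4,6], [1,4,8], [2,3,4], [2,3,5], [2,4,7], [2,5,8], [2,6,7], [3,4,8], [3,5,6], [3,6,7], [3,7,8], [4,5,6], [4,5,7], [5,7,8]

Hence C_0 ≅ Z^8, C_1 ≅ Z^24, C_2 ≅ Z^16.

∂_1: C_1 → C_0 sends each edge [p,q] (with p < q) to q − p.
The resulting 8×24 matrix has rank 7, and its Smith normal form has invariant factors (1,1,1,1,1,1,1).

∂_2: C_2 → C_1 maps a triangle to the signed sum of its edges. For instance
  ∂[2,5,8] = [5,8] − [2,8] + [2,5],
  ∂[2,6,7] = [6,7] − [2,7] + [2,6].
This gives a 24×16 integer matrix of rank 15; reducing to Smith normal form yields diagonal entries (1,1,1,1,1,1,1,1,1,1,1,1,1,1,1).

Reading off H_k = ker ∂_k / im ∂_{k+1}:

  H_0: rank C_0 − rank ∂_1 = 8 − 7 = 1, and the invariant factors of ∂_1 are all 1, so H_0 ≅ Z.
  H_1: rank ker ∂_1 − rank ∂_2 = (24 − 7) − 15 = 2, and the invariant factors of ∂_2 are all 1, so H_1 ≅ Z^2.
  H_2: rank ker ∂_2 − rank ∂_3 = (16 − 15) − 0 = 1, and there is no ∂_3, so H_2 ≅ Z.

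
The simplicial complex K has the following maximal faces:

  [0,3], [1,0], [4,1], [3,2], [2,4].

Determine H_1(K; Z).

H_1 = Z.

Take the total order 0 < 1 < 2 < 3 < 4 on the vertex set. Then K (dimension 1) consists of the simplices:

  0-simplices (5): [0], [1], [2], [3], [4]
  1-simplices (5): [0,1], [0,3], [1,4], [2,3], [2,4]

Hence C_0 ≅ Z^5, C_1 ≅ Z^5.

Boundary ∂_1: C_1 → C_0 maps an edge to its endpoints' difference, ∂[p,q] = q − p.
As a 5×5 matrix over Z this has rank 4, with invariant factors (1,1,1,1).

Now H_k = ker ∂_k / im ∂_{k+1}, so:

  H_1: rank ker ∂_1 − rank ∂_2 = (5 − 4) − 0 = 1, and there is no ∂_2, so H_1 = Z.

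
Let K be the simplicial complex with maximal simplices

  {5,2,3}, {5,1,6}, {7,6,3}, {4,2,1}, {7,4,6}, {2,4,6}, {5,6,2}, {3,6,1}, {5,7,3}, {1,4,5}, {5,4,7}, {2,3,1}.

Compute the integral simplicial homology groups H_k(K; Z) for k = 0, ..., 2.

Order the vertices as 1 < 2 < 3 < 4 < 5 < 6 < 7. Listing each simplex with vertices in this order, K has dimension 2 with simplices:

  0-simplices (7): [1], [2], [3], [4], [5], [6], [7]
  1-simplices (18): [1,2], [1,3], [1,4], [1,5], [1,6], [2,3], [2,4], [2,5], [2,6], [3,5], [3,6], [3,7], [4,5], [4,6], [4,7], [5,6], [5,7], [6,7]
  2-simplices (12): [1,2,3], [1,2,4], [1,3,6], [1,4,5], [1,5,6], [2,3,5], [2,4,6], [2,5,6], [3,5,7], [3,6,7], [4,5,7], [4,6,7]

giving chain groups C_0 ≅ Z^7, C_1 ≅ Z^18, C_2 ≅ Z^12.

∂_1: C_1 → C_0 is given by ∂[p,q] = [q] − [p]. For instance
  ∂[1,5] = [5] − [1].
This gives a 7×18 integer matrix of rank 6; reducing to Smith normal form yields diagonal entries (1,1,1,1,1,1).

Boundary ∂_2: C_2 → C_1 maps a triangle to the signed sum of its edges. For instance
  ∂[1,3,6] = [3,6] − [1,6] + [1,3],
  ∂[4,5,7] = [5,7] − [4,7] + [4,5].
This gives a 18×12 integer matrix of rank 12; reducing to Smith normal form yields diagonal entries (1,1,1,1,1,1,1,1,1,1,1,2).

Reading off H_k = ker ∂_k / im ∂_{k+1}:

  H_0: rank C_0 − rank ∂_1 = 7 − 6 = 1, and the invariant factors of ∂_1 are all 1, so H_0 ≅ Z.
  H_1: rank ker ∂_1 − rank ∂_2 = (18 − 6) − 12 = 0, and ∂_2 has invariant factor 2 > 1, so H_1 ≅ Z/2.
  H_2: rank ker ∂_2 − rank ∂_3 = (12 − 12) − 0 = 0, and there is no ∂_3, so H_2 ≅ 0.

As a check, the Euler characteristic is 7 − 18 + 12 = 1, which agrees with 1 − 0 + 0 = 1.
(K is a triangulation of the real projective plane RP^2.)

H_0 ≅ Z,  H_1 ≅ Z/2,  H_2 = 0.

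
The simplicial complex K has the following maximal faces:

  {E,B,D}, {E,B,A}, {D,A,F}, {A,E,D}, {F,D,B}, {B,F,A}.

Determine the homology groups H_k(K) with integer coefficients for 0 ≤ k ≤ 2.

H_0 ≅ Z,  H_1 = 0,  H_2 ≅ Z.

Take the total order A < B < D < E < F on the vertex set. Then K (dimension 2) consists of the simplices:

  0-simplices (5): A, B, D, E, F
  1-simplices (9): AB, AD, AE, AF, BD, BE, BF, DE, DF
  2-simplices (6): ABE, ABF, ADE, ADF, BDE, BDF

giving chain groups C_0 ≅ Z^5, C_1 ≅ Z^9, C_2 ≅ Z^6.

∂_1: C_1 → C_0 is given by ∂[p,q] = [q] − [p]. For instance
  ∂BD = D − B.
As a 5×9 matrix over Z this has rank 4, with invariant factors (1,1,1,1).

∂_2: C_2 → C_1 acts by ∂[p,q,r] = [q,r] − [p,r] + [p,q]. For instance
  ∂ADE = DE − AE + AD,
  ∂BDF = DF − BF + BD.
As a 9×6 matrix over Z this has rank 5, with invariant factors (1,1,1,1,1).

Reading off H_k = ker ∂_k / im ∂_{k+1}:

  H_0: rank C_0 − rank ∂_1 = 5 − 4 = 1, and the invariant factors of ∂_1 are all 1, so H_0 = Z.
  H_1: rank ker ∂_1 − rank ∂_2 = (9 − 4) − 5 = 0, and the invariant factors of ∂_2 are all 1, so H_1 = 0.
  H_2: rank ker ∂_2 − rank ∂_3 = (6 − 5) − 0 = 1, and there is no ∂_3, so H_2 = Z.

As a check, the Euler characteristic is 5 − 9 + 6 = 2, which agrees with 1 − 0 + 1 = 2.
(K is a triangulation of the 2-sphere S^2.)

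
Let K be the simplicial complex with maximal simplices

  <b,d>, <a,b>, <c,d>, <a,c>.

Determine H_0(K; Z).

H_0 = Z.

Fix the vertex order a < b < c < d and write every simplex with vertices in increasing order. Then dim K = 1 and the simplices of K are:

  0-simplices (4): a, b, c, d
  1-simplices (4): ab, ac, bd, cd

Hence C_0 ≅ Z^4, C_1 ≅ Z^4.

Boundary ∂_1: C_1 → C_0 maps an edge to its endpoints' difference, ∂[p,q] = q − p.
The resulting 4×4 matrix has rank 3, and its Smith normal form has invariant factors (1,1,1).

Computing H_k = (kernel of ∂_k) / (image of ∂_{k+1}):

  H_0: rank C_0 − rank ∂_1 = 4 − 3 = 1, and the invariant factors of ∂_1 are all 1, so H_0 = Z.

(K is a triangulation of the circle S^1.)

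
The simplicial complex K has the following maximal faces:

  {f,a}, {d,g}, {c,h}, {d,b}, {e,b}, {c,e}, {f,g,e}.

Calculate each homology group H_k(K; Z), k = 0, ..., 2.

Take the total order a < b < c < d < e < f < g < h on the vertex set. Then K (dimension 2) consists of the simplices:

  0-simplices (8): a, b, c, d, e, f, g, h
  1-simplices (9): af, bd, be, ce, ch, dg, ef, eg, fg
  2-simplices (1): efg

giving chain groups C_0 ≅ Z^8, C_1 ≅ Z^9, C_2 ≅ Z^1.

The boundary map ∂_1: C_1 → C_0 is given by ∂[p,q] = [q] − [p].
The 8×9 boundary matrix has rank 7 and Smith normal form diag(1,1,1,1,1,1,1).

Boundary ∂_2: C_2 → C_1 sends each 2-simplex [p,q,r] to [q,r] − [p,r] + [p,q]. For instance
  ∂efg = fg − eg + ef.
As a 9×1 matrix over Z this has rank 1, with invariant factors (1).

Now H_k = ker ∂_k / im ∂_{k+1}, so:

  H_0: rank C_0 − rank ∂_1 = 8 − 7 = 1, and the invariant factors of ∂_1 are all 1, so H_0 ≅ Z.
  H_1: rank ker ∂_1 − rank ∂_2 = (9 − 7) − 1 = 1, and the invariant factors of ∂_2 are all 1, so H_1 ≅ Z.
  H_2: rank ker ∂_2 − rank ∂_3 = (1 − 1) − 0 = 0, and there is no ∂_3, so H_2 ≅ 0.

As a check, the Euler characteristic is 8 − 9 + 1 = 0, which agrees with 1 − 1 + 0 = 0.

H_0 = Z,  H_1 = Z,  H_2 = 0.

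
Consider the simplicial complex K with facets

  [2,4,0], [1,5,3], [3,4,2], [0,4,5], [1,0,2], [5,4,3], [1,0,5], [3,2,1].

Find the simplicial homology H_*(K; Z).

Fix the vertex order 0 < 1 < 2 < 3 < 4 < 5 and write every simplex with vertices in increasing order. Then dim K = 2 and the simplices of K are:

  0-simplices (6): [0], [1], [2], [3], [4], [5]
  1-simplices (12): [0,1], [0,2], [0,4], [0,5], [1,2], [1,3], [1,5], [2,3], [2,4], [3,4], [3,5], [4,5]
  2-simplices (8): [0,1,2], [0,1,5], [0,2,4], [0,4,5], [1,2,3], [1,3,5], [2,3,4], [3,4,5]

Hence C_0 ≅ Z^6, C_1 ≅ Z^12, C_2 ≅ Z^8.

The boundary map ∂_1: C_1 → C_0 maps an edge to its endpoints' difference, ∂[p,q] = q − p. For instance
  ∂[1,2] = [2] − [1].
The 6×12 boundary matrix has rank 5 and Smith normal form diag(1,1,1,1,1).

The boundary map ∂_2: C_2 → C_1 sends each 2-simplex [p,q,r] to [q,r] − [p,r] + [p,q]. For instance
  ∂[2,3,4] = [3,4] − [2,4] + [2,3],
  ∂[0,1,2] = [1,2] − [0,2] + [0,1].
This gives a 12×8 integer matrix of rank 7; reducing to Smith normal form yields diagonal entries (1,1,1,1,1,1,1).

Now H_k = ker ∂_k / im ∂_{k+1}, so:

  H_0: rank C_0 − rank ∂_1 = 6 − 5 = 1, and the invariant factors of ∂_1 are all 1, so H_0 ≅ Z.
  H_1: rank ker ∂_1 − rank ∂_2 = (12 − 5) − 7 = 0, and the invariant factors of ∂_2 are all 1, so H_1 ≅ 0.
  H_2: rank ker ∂_2 − rank ∂_3 = (8 − 7) − 0 = 1, and there is no ∂_3, so H_2 ≅ Z.

H_0 = Z,  H_1 = 0,  H_2 = Z.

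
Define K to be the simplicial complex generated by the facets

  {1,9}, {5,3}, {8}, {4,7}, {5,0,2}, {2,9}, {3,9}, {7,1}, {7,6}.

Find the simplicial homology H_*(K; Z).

H_0 = Z^2,  H_1 = Z,  H_2 = 0.

We work with the vertex ordering 0 < 1 < 2 < 3 < 4 < 5 < 6 < 7 < 8 < 9. The simplices of K, each written with vertices in increasing order, are:

  0-simplices (10): [0], [1], [2], [3], [4], [5], [6], [7], [8], [9]
  1-simplices (10): [0,2], [0,5], [1,7], [1,9], [2,5], [2,9], [3,5], [3,9], [4,7], [6,7]
  2-simplices (1): [0,2,5]

Hence C_0 ≅ Z^10, C_1 ≅ Z^10, C_2 ≅ Z^1.

The boundary map ∂_1: C_1 → C_0 sends each edge [p,q] (with p < q) to q − p. For instance
  ∂[0,5] = [5] − [0].
This gives a 10×10 integer matrix of rank 8; reducing to Smith normal form yields diagonal entries (1,1,1,1,1,1,1,1).

Boundary ∂_2: C_2 → C_1 sends each 2-simplex [p,q,r] to [q,r] − [p,r] + [p,q]. For instance
  ∂[0,2,5] = [2,5] − [0,5] + [0,2].
The 10×1 boundary matrix has rank 1 and Smith normal form diag(1).

Computing H_k = (kernel of ∂_k) / (image of ∂_{k+1}):

  H_0: rank C_0 − rank ∂_1 = 10 − 8 = 2, and the invariant factors of ∂_1 are all 1, so H_0 ≅ Z^2.
  H_1: rank ker ∂_1 − rank ∂_2 = (10 − 8) − 1 = 1, and the invariant factors of ∂_2 are all 1, so H_1 ≅ Z.
  H_2: rank ker ∂_2 − rank ∂_3 = (1 − 1) − 0 = 0, and there is no ∂_3, so H_2 ≅ 0.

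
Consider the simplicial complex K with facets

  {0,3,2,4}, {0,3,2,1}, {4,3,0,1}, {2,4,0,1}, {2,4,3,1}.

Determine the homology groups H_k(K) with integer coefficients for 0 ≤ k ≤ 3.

H_0 ≅ Z,  H_1 = 0,  H_2 = 0,  H_3 ≅ Z.

Take the total order 0 < 1 < 2 < 3 < 4 on the vertex set. Then K (dimension 3) consists of the simplices:

  0-simplices (5): [0], [1], [2], [3], [4]
  1-simplices (10): [0,1], [0,2], [0,3], [0,4], [1,2], [1,3], [1,4], [2,3], [2,4], [3,4]
  2-simplices (10): [0,1,2], [0,1,3], [0,1,4], [0,2,3], [0,2,4], [0,3,4], [1,2,3], [1,2,4], [1,3,4], [2,3,4]
  3-simplices (5): [0,1,2,3], [0,1,2,4], [0,1,3,4], [0,2,3,4], [1,2,3,4]

so the chain groups are C_0 ≅ Z^5, C_1 ≅ Z^10, C_2 ≅ Z^10, C_3 ≅ Z^5.

∂_1: C_1 → C_0 is given by ∂[p,q] = [q] − [p]. For instance
  ∂[0,3] = [3] − [0].
As a 5×10 matrix over Z this has rank 4, with invariant factors (1,1,1,1).

∂_2: C_2 → C_1 sends each 2-simplex [p,q,r] to [q,r] − [p,r] + [p,q]. For instance
  ∂[1,3,4] = [3,4] − [1,4] + [1,3],
  ∂[0,1,3] = [1,3] − [0,3] + [0,1].
The resulting 10×10 matrix has rank 6, and its Smith normal form has invariant factors (1,1,1,1,1,1).

∂_3: C_3 → C_2 sends each 3-simplex σ to the alternating sum Σ_i (−1)^i (σ with its i-th vertex removed). For instance
  ∂[0,2,3,4] = [2,3,4] − [0,3,4] + [0,2,4] − [0,2,3],
  ∂[1,2,3,4] = [2,3,4] − [1,3,4] + [1,2,4] − [1,2,3].
The 10×5 boundary matrix has rank 4 and Smith normal form diag(1,1,1,1).

Reading off H_k = ker ∂_k / im ∂_{k+1}:

  H_0: rank C_0 − rank ∂_1 = 5 − 4 = 1, and the invariant factors of ∂_1 are all 1, so H_0 = Z.
  H_1: rank ker ∂_1 − rank ∂_2 = (10 − 4) − 6 = 0, and the invariant factors of ∂_2 are all 1, so H_1 = 0.
  H_2: rank ker ∂_2 − rank ∂_3 = (10 − 6) − 4 = 0, and the invariant factors of ∂_3 are all 1, so H_2 = 0.
  H_3: rank ker ∂_3 − rank ∂_4 = (5 − 4) − 0 = 1, and there is no ∂_4, so H_3 = Z.

As a check, the Euler characteristic is 5 − 10 + 10 − 5 = 0, which agrees with 1 − 0 + 0 − 1 = 0.
(K is a triangulation of the 3-sphere S^3.)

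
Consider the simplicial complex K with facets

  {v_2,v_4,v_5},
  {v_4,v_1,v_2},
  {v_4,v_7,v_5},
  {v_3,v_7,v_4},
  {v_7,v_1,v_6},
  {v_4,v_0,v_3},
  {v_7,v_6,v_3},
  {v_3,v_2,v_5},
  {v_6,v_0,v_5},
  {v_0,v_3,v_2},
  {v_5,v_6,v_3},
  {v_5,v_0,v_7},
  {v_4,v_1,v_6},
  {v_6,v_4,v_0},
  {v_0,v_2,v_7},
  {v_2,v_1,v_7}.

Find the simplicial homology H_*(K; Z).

H_0 = Z,  H_1 = Z^2,  H_2 = Z.

Order the vertices as v_0 < v_1 < v_2 < v_3 < v_4 < v_5 < v_6 < v_7. Listing each simplex with vertices in this order, K has dimension 2 with simplices:

  0-simplices (8): [v_0], [v_1], [v_2], [v_3], [v_4], [v_5], [v_6], [v_7]
  1-simplices (24): (24 of them)
  2-simplices (16): (16 of them)

Hence C_0 ≅ Z^8, C_1 ≅ Z^24, C_2 ≅ Z^16.

The boundary map ∂_1: C_1 → C_0 sends each edge [p,q] (with p < q) to q − p. For instance
  ∂[v_0,v_6] = [v_6] − [v_0].
The resulting 8×24 matrix has rank 7, and its Smith normal form has invariant factors (1,1,1,1,1,1,1).

∂_2: C_2 → C_1 maps a triangle to the signed sum of its edges. For instance
  ∂[v_0,v_5,v_7] = [v_5,v_7] − [v_0,v_7] + [v_0,v_5],
  ∂[v_2,v_3,v_5] = [v_3,v_5] − [v_2,v_5] + [v_2,v_3].
The resulting 24×16 matrix has rank 15, and its Smith normal form has invariant factors (1,1,1,1,1,1,1,1,1,1,1,1,1,1,1).

Computing H_k = (kernel of ∂_k) / (image of ∂_{k+1}):

  H_0: rank C_0 − rank ∂_1 = 8 − 7 = 1, and the invariant factors of ∂_1 are all 1, so H_0 = Z.
  H_1: rank ker ∂_1 − rank ∂_2 = (24 − 7) − 15 = 2, and the invariant factors of ∂_2 are all 1, so H_1 = Z^2.
  H_2: rank ker ∂_2 − rank ∂_3 = (16 − 15) − 0 = 1, and there is no ∂_3, so H_2 = Z.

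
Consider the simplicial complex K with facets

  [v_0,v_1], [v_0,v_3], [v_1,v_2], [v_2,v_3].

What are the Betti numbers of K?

We work with the vertex ordering v_0 < v_1 < v_2 < v_3. The simplices of K, each written with vertices in increasing order, are:

  0-simplices (4): [v_0], [v_1], [v_2], [v_3]
  1-simplices (4): [v_0,v_1], [v_0,v_3], [v_1,v_2], [v_2,v_3]

giving chain groups C_0 ≅ Z^4, C_1 ≅ Z^4.

Boundary ∂_1: C_1 → C_0 sends each edge [p,q] (with p < q) to q − p. For instance
  ∂[v_0,v_1] = [v_1] − [v_0].
The resulting 4×4 matrix has rank 3, and its Smith normal form has invariant factors (1,1,1).

Reading off H_k = ker ∂_k / im ∂_{k+1}:

  H_0: rank C_0 − rank ∂_1 = 4 − 3 = 1, and the invariant factors of ∂_1 are all 1, so H_0 ≅ Z.
  H_1: rank ker ∂_1 − rank ∂_2 = (4 − 3) − 0 = 1, and there is no ∂_2, so H_1 ≅ Z.

Hence the Betti numbers are b_0 = 1, b_1 = 1.

b_0 = 1, b_1 = 1.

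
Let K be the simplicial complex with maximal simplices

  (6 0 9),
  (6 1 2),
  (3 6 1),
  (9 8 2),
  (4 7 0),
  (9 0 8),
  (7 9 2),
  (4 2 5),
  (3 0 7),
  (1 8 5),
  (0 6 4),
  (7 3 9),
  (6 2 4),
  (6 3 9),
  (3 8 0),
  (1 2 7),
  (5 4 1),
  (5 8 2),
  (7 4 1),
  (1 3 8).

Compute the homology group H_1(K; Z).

H_1 ≅ Z ⊕ Z/2.

K has 10 vertices, 30 edges, 20 triangles.
rank ∂_1 = 9, rank ∂_2 = 20 ⇒ b_1 = 30 − 9 − 20 = 1; ∂_2 has invariant factor(s) [2] giving torsion. So H_1 = Z ⊕ Z/2.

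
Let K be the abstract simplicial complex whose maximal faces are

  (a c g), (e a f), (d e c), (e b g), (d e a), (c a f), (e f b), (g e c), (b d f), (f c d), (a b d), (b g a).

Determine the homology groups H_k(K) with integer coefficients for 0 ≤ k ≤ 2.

We work with the vertex ordering a < b < c < d < e < f < g. The simplices of K, each written with vertices in increasing order, are:

  0-simplices (7): a, b, c, d, e, f, g
  1-simplices (18): ab, ac, ad, ae, af, ag, bd, be, bf, bg, cd, ce, cf, cg, de, df, ef, eg
  2-simplices (12): abd, abg, acf, acg, ade, aef, bdf, bef, beg, cde, cdf, ceg

so the chain groups are C_0 ≅ Z^7, C_1 ≅ Z^18, C_2 ≅ Z^12.

The boundary map ∂_1: C_1 → C_0 maps an edge to its endpoints' difference, ∂[p,q] = q − p.
The 7×18 boundary matrix has rank 6 and Smith normal form diag(1,1,1,1,1,1).

The boundary map ∂_2: C_2 → C_1 sends each 2-simplex [p,q,r] to [q,r] − [p,r] + [p,q]. For instance
  ∂acf = cf − af + ac,
  ∂cde = de − ce + cd.
As a 18×12 matrix over Z this has rank 12, with invariant factors (1,1,1,1,1,1,1,1,1,1,1,2).

Now H_k = ker ∂_k / im ∂_{k+1}, so:

  H_0: rank C_0 − rank ∂_1 = 7 − 6 = 1, and the invariant factors of ∂_1 are all 1, so H_0 ≅ Z.
  H_1: rank ker ∂_1 − rank ∂_2 = (18 − 6) − 12 = 0, and ∂_2 has invariant factor 2 > 1, so H_1 ≅ Z/2.
  H_2: rank ker ∂_2 − rank ∂_3 = (12 − 12) − 0 = 0, and there is no ∂_3, so H_2 ≅ 0.

H_0 ≅ Z,  H_1 ≅ Z/2,  H_2 = 0.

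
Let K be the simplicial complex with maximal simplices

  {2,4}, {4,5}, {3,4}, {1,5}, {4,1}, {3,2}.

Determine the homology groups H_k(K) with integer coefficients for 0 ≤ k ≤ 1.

Order the vertices as 1 < 2 < 3 < 4 < 5. Listing each simplex with vertices in this order, K has dimension 1 with simplices:

  0-simplices (5): [1], [2], [3], [4], [5]
  1-simplices (6): [1,4], [1,5], [2,3], [2,4], [3,4], [4,5]

so the chain groups are C_0 ≅ Z^5, C_1 ≅ Z^6.

The boundary map ∂_1: C_1 → C_0 is given by ∂[p,q] = [q] − [p].
As a 5×6 matrix over Z this has rank 4, with invariant factors (1,1,1,1).

Computing H_k = (kernel of ∂_k) / (image of ∂_{k+1}):

  H_0: rank C_0 − rank ∂_1 = 5 − 4 = 1, and the invariant factors of ∂_1 are all 1, so H_0 = Z.
  H_1: rank ker ∂_1 − rank ∂_2 = (6 − 4) − 0 = 2, and there is no ∂_2, so H_1 = Z^2.

(K is a triangulation of a wedge of 2 circles.)

H_0 ≅ Z,  H_1 ≅ Z^2.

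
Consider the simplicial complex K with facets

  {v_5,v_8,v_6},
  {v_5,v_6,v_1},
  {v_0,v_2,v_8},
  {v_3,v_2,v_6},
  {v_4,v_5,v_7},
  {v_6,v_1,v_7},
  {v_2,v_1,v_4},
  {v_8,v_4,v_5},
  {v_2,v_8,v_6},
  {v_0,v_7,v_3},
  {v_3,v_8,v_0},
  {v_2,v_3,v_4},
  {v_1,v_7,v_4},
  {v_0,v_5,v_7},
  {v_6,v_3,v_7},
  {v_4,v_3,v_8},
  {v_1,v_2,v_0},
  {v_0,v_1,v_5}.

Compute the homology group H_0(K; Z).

We work with the vertex ordering v_0 < v_1 < v_2 < v_3 < v_4 < v_5 < v_6 < v_7 < v_8. The simplices of K, each written with vertices in increasing order, are:

  0-simplices (9): [v_0], [v_1], [v_2], [v_3], [v_4], [v_5], [v_6], [v_7], [v_8]
  1-simplices (27): (27 of them)
  2-simplices (18): (18 of them)

Hence C_0 ≅ Z^9, C_1 ≅ Z^27, C_2 ≅ Z^18.

∂_1: C_1 → C_0 sends each edge [p,q] (with p < q) to q − p. For instance
  ∂[v_0,v_1] = [v_1] − [v_0].
This gives a 9×27 integer matrix of rank 8; reducing to Smith normal form yields diagonal entries (1,1,1,1,1,1,1,1).

Boundary ∂_2: C_2 → C_1 sends each 2-simplex [p,q,r] to [q,r] − [p,r] + [p,q]. For instance
  ∂[v_0,v_3,v_8] = [v_3,v_8] − [v_0,v_8] + [v_0,v_3],
  ∂[v_1,v_6,v_7] = [v_6,v_7] − [v_1,v_7] + [v_1,v_6].
This gives a 27×18 integer matrix of rank 18; reducing to Smith normal form yields diagonal entries (1,1,1,1,1,1,1,1,1,1,1,1,1,1,1,1,1,2).

Now H_k = ker ∂_k / im ∂_{k+1}, so:

  H_0: rank C_0 − rank ∂_1 = 9 − 8 = 1, and the invariant factors of ∂_1 are all 1, so H_0 = Z.

(K is a triangulation of the Klein bottle.)

H_0 = Z.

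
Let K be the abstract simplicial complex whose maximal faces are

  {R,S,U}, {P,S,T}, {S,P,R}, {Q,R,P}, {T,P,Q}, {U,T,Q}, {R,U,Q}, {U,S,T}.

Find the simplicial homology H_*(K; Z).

Take the total order P < Q < R < S < T < U on the vertex set. Then K (dimension 2) consists of the simplices:

  0-simplices (6): P, Q, R, S, T, U
  1-simplices (12): PQ, PR, PS, PT, QR, QT, QU, RS, RU, ST, SU, TU
  2-simplices (8): PQR, PQT, PRS, PST, QRU, QTU, RSU, STU

giving chain groups C_0 ≅ Z^6, C_1 ≅ Z^12, C_2 ≅ Z^8.

The boundary map ∂_1: C_1 → C_0 is given by ∂[p,q] = [q] − [p].
This gives a 6×12 integer matrix of rank 5; reducing to Smith normal form yields diagonal entries (1,1,1,1,1).

Boundary ∂_2: C_2 → C_1 sends each 2-simplex [p,q,r] to [q,r] − [p,r] + [p,q]. For instance
  ∂RSU = SU − RU + RS,
  ∂PST = ST − PT + PS.
The 12×8 boundary matrix has rank 7 and Smith normal form diag(1,1,1,1,1,1,1).

From H_k ≅ ker(∂_k) / im(∂_{k+1}) we obtain:

  H_0: rank C_0 − rank ∂_1 = 6 − 5 = 1, and the invariant factors of ∂_1 are all 1, so H_0 ≅ Z.
  H_1: rank ker ∂_1 − rank ∂_2 = (12 − 5) − 7 = 0, and the invariant factors of ∂_2 are all 1, so H_1 ≅ 0.
  H_2: rank ker ∂_2 − rank ∂_3 = (8 − 7) − 0 = 1, and there is no ∂_3, so H_2 ≅ Z.

(K is a triangulation of the 2-sphere S^2.)

H_0 = Z,  H_1 = 0,  H_2 = Z.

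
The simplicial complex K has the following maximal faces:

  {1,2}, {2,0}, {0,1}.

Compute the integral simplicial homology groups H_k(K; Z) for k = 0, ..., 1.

Order the vertices as 0 < 1 < 2. Listing each simplex with vertices in this order, K has dimension 1 with simplices:

  0-simplices (3): [0], [1], [2]
  1-simplices (3): [0,1], [0,2], [1,2]

Hence C_0 ≅ Z^3, C_1 ≅ Z^3.

The boundary map ∂_1: C_1 → C_0 sends each edge [p,q] (with p < q) to q − p.
As a 3×3 matrix over Z this has rank 2, with invariant factors (1,1).

From H_k ≅ ker(∂_k) / im(∂_{k+1}) we obtain:

  H_0: rank C_0 − rank ∂_1 = 3 − 2 = 1, and the invariant factors of ∂_1 are all 1, so H_0 = Z.
  H_1: rank ker ∂_1 − rank ∂_2 = (3 − 2) − 0 = 1, and there is no ∂_2, so H_1 = Z.

As a check, the Euler characteristic is 3 − 3 = 0, which agrees with 1 − 1 = 0.
(K is a triangulation of the circle S^1.)

H_0 = Z,  H_1 = Z.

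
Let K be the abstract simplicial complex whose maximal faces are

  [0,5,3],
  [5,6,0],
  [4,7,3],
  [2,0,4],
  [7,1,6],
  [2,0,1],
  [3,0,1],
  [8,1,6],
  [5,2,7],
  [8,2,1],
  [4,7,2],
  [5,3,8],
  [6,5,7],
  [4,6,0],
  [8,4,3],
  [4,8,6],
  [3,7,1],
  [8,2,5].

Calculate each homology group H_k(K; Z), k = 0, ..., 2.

H_0 ≅ Z,  H_1 ≅ Z^2,  H_2 ≅ Z.

Fix the vertex order 0 < 1 < 2 < 3 < 4 < 5 < 6 < 7 < 8 and write every simplex with vertices in increasing order. Then dim K = 2 and the simplices of K are:

  0-simplices (9): [0], [1], [2], [3], [4], [5], [6], [7], [8]
  1-simplices (27): (27 of them)
  2-simplices (18): [0,1,2], [0,1,3], [0,2,4], [0,3,5], [0,4,6], [0,5,6], [1,2,8], [1,3,7], [1,6,7], [1,6,8], [2,4,7], [2,5,7], [2,5,8], [3,4,7], [3,4,8], [3,5,8], [4,6,8], [5,6,7]

so the chain groups are C_0 ≅ Z^9, C_1 ≅ Z^27, C_2 ≅ Z^18.

The boundary map ∂_1: C_1 → C_0 sends each edge [p,q] (with p < q) to q − p. For instance
  ∂[4,8] = [8] − [4].
The resulting 9×27 matrix has rank 8, and its Smith normal form has invariant factors (1,1,1,1,1,1,1,1).

Boundary ∂_2: C_2 → C_1 maps a triangle to the signed sum of its edges. For instance
  ∂[0,1,3] = [1,3] − [0,3] + [0,1],
  ∂[1,3,7] = [3,7] − [1,7] + [1,3].
As a 27×18 matrix over Z this has rank 17, with invariant factors (1,1,1,1,1,1,1,1,1,1,1,1,1,1,1,1,1).

Now H_k = ker ∂_k / im ∂_{k+1}, so:

  H_0: rank C_0 − rank ∂_1 = 9 − 8 = 1, and the invariant factors of ∂_1 are all 1, so H_0 ≅ Z.
  H_1: rank ker ∂_1 − rank ∂_2 = (27 − 8) − 17 = 2, and the invariant factors of ∂_2 are all 1, so H_1 ≅ Z^2.
  H_2: rank ker ∂_2 − rank ∂_3 = (18 − 17) − 0 = 1, and there is no ∂_3, so H_2 ≅ Z.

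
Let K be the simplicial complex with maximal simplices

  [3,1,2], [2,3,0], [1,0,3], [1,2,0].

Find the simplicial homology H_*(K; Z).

H_0 ≅ Z,  H_1 = 0,  H_2 ≅ Z.

We work with the vertex ordering 0 < 1 < 2 < 3. The simplices of K, each written with vertices in increasing order, are:

  0-simplices (4): [0], [1], [2], [3]
  1-simplices (6): [0,1], [0,2], [0,3], [1,2], [1,3], [2,3]
  2-simplices (4): [0,1,2], [0,1,3], [0,2,3], [1,2,3]

giving chain groups C_0 ≅ Z^4, C_1 ≅ Z^6, C_2 ≅ Z^4.

The boundary map ∂_1: C_1 → C_0 sends each edge [p,q] (with p < q) to q − p.
As a 4×6 matrix over Z this has rank 3, with invariant factors (1,1,1).

Boundary ∂_2: C_2 → C_1 acts by ∂[p,q,r] = [q,r] − [p,r] + [p,q]. For instance
  ∂[0,2,3] = [2,3] − [0,3] + [0,2],
  ∂[0,1,2] = [1,2] − [0,2] + [0,1].
As a 6×4 matrix over Z this has rank 3, with invariant factors (1,1,1).

From H_k ≅ ker(∂_k) / im(∂_{k+1}) we obtain:

  H_0: rank C_0 − rank ∂_1 = 4 − 3 = 1, and the invariant factors of ∂_1 are all 1, so H_0 ≅ Z.
  H_1: rank ker ∂_1 − rank ∂_2 = (6 − 3) − 3 = 0, and the invariant factors of ∂_2 are all 1, so H_1 ≅ 0.
  H_2: rank ker ∂_2 − rank ∂_3 = (4 − 3) − 0 = 1, and there is no ∂_3, so H_2 ≅ Z.

As a check, the Euler characteristic is 4 − 6 + 4 = 2, which agrees with 1 − 0 + 1 = 2.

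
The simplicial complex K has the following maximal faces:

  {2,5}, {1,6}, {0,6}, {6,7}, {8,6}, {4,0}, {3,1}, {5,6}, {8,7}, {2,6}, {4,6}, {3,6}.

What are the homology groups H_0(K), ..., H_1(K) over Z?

K has 9 vertices, 12 edges.
rank ∂_0 = 0, rank ∂_1 = 8 ⇒ b_0 = 9 − 0 − 8 = 1; all invariant factors of ∂_1 are 1 so no torsion. So H_0 = Z.
rank ∂_1 = 8, rank ∂_2 = 0 ⇒ b_1 = 12 − 8 − 0 = 4. So H_1 = Z^4.

H_0 ≅ Z,  H_1 ≅ Z^4.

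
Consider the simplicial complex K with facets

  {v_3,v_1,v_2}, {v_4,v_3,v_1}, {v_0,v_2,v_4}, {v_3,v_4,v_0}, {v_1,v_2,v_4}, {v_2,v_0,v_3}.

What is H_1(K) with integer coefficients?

H_1 ≅ 0.

Order the vertices as v_0 < v_1 < v_2 < v_3 < v_4. Listing each simplex with vertices in this order, K has dimension 2 with simplices:

  0-simplices (5): [v_0], [v_1], [v_2], [v_3], [v_4]
  1-simplices (9): [v_0,v_2], [v_0,v_3], [v_0,v_4], [v_1,v_2], [v_1,v_3], [v_1,v_4], [v_2,v_3], [v_2,v_4], [v_3,v_4]
  2-simplices (6): [v_0,v_2,v_3], [v_0,v_2,v_4], [v_0,v_3,v_4], [v_1,v_2,v_3], [v_1,v_2,v_4], [v_1,v_3,v_4]

giving chain groups C_0 ≅ Z^5, C_1 ≅ Z^9, C_2 ≅ Z^6.

The boundary map ∂_1: C_1 → C_0 maps an edge to its endpoints' difference, ∂[p,q] = q − p. For instance
  ∂[v_1,v_2] = [v_2] − [v_1].
The resulting 5×9 matrix has rank 4, and its Smith normal form has invariant factors (1,1,1,1).

The boundary map ∂_2: C_2 → C_1 maps a triangle to the signed sum of its edges. For instance
  ∂[v_1,v_2,v_4] = [v_2,v_4] − [v_1,v_4] + [v_1,v_2],
  ∂[v_0,v_2,v_3] = [v_2,v_3] − [v_0,v_3] + [v_0,v_2].
As a 9×6 matrix over Z this has rank 5, with invariant factors (1,1,1,1,1).

Now H_k = ker ∂_k / im ∂_{k+1}, so:

  H_1: rank ker ∂_1 − rank ∂_2 = (9 − 4) − 5 = 0, and the invariant factors of ∂_2 are all 1, so H_1 = 0.

(K is a triangulation of the 2-sphere S^2.)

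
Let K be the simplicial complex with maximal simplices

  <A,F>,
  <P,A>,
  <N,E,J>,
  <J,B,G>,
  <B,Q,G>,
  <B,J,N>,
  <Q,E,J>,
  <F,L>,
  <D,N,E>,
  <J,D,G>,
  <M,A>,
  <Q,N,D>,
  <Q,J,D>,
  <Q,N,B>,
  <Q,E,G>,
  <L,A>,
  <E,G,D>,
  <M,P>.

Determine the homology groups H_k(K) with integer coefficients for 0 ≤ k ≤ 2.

H_0 ≅ Z^2,  H_1 ≅ Z^2 ⊕ Z/2Z,  H_2 = 0.

Take the total order A < B < D < E < F < G < J < L < M < N < P < Q on the vertex set. Then K (dimension 2) consists of the simplices:

  0-simplices (12): A, B, D, E, F, G, J, L, M, N, P, Q
  1-simplices (24): AF, AL, AM, AP, BG, BJ, BN, BQ, DE, DG, DJ, DN, DQ, EG, EJ, EN, EQ, FL, GJ, GQ, JN, JQ, MP, NQ
  2-simplices (12): BGJ, BGQ, BJN, BNQ, DEG, DEN, DGJ, DJQ, DNQ, EGQ, EJN, EJQ

so the chain groups are C_0 ≅ Z^12, C_1 ≅ Z^24, C_2 ≅ Z^12.

Boundary ∂_1: C_1 → C_0 is given by ∂[p,q] = [q] − [p].
The 12×24 boundary matrix has rank 10 and Smith normal form diag(1,1,1,1,1,1,1,1,1,1).

The boundary map ∂_2: C_2 → C_1 acts by ∂[p,q,r] = [q,r] − [p,r] + [p,q]. For instance
  ∂EJQ = JQ − EQ + EJ,
  ∂BGJ = GJ − BJ + BG.
This gives a 24×12 integer matrix of rank 12; reducing to Smith normal form yields diagonal entries (1,1,1,1,1,1,1,1,1,1,1,2).

Computing H_k = (kernel of ∂_k) / (image of ∂_{k+1}):

  H_0: rank C_0 − rank ∂_1 = 12 − 10 = 2, and the invariant factors of ∂_1 are all 1, so H_0 = Z^2.
  H_1: rank ker ∂_1 − rank ∂_2 = (24 − 10) − 12 = 2, and ∂_2 has invariant factor 2 > 1, so H_1 = Z^2 ⊕ Z/2Z.
  H_2: rank ker ∂_2 − rank ∂_3 = (12 − 12) − 0 = 0, and there is no ∂_3, so H_2 = 0.

As a check, the Euler characteristic is 12 − 24 + 12 = 0, which agrees with 2 − 2 + 0 = 0.
(K is a triangulation of the disjoint union of the real projective plane RP^2 and a wedge of 2 circles.)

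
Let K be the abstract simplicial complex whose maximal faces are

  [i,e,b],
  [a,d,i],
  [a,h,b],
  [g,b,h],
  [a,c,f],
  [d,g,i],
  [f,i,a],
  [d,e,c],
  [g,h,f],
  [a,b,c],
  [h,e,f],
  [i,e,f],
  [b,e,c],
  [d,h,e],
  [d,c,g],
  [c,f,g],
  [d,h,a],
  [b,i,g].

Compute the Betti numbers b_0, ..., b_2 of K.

Fix the vertex order a < b < c < d < e < f < g < h < i and write every simplex with vertices in increasing order. Then dim K = 2 and the simplices of K are:

  0-simplices (9): a, b, c, d, e, f, g, h, i
  1-simplices (27): ab, ac, ad, af, ah, ai, bc, be, bg, bh, bi, cd, ce, cf, cg, de, dg, dh, di, ef, eh, ei, fg, fh, fi, gh, gi
  2-simplices (18): abc, abh, acf, adh, adi, afi, bce, bei, bgh, bgi, cde, cdg, cfg, deh, dgi, efh, efi, fgh

giving chain groups C_0 ≅ Z^9, C_1 ≅ Z^27, C_2 ≅ Z^18.

∂_1: C_1 → C_0 sends each edge [p,q] (with p < q) to q − p. For instance
  ∂ad = d − a.
This gives a 9×27 integer matrix of rank 8; reducing to Smith normal form yields diagonal entries (1,1,1,1,1,1,1,1).

The boundary map ∂_2: C_2 → C_1 maps a triangle to the signed sum of its edges. For instance
  ∂afi = fi − ai + af,
  ∂cdg = dg − cg + cd.
The 27×18 boundary matrix has rank 17 and Smith normal form diag(1,1,1,1,1,1,1,1,1,1,1,1,1,1,1,1,1).

Computing H_k = (kernel of ∂_k) / (image of ∂_{k+1}):

  H_0: rank C_0 − rank ∂_1 = 9 − 8 = 1, and the invariant factors of ∂_1 are all 1, so H_0 ≅ Z.
  H_1: rank ker ∂_1 − rank ∂_2 = (27 − 8) − 17 = 2, and the invariant factors of ∂_2 are all 1, so H_1 ≅ Z^2.
  H_2: rank ker ∂_2 − rank ∂_3 = (18 − 17) − 0 = 1, and there is no ∂_3, so H_2 ≅ Z.

As a check, the Euler characteristic is 9 − 27 + 18 = 0, which agrees with 1 − 2 + 1 = 0.

Hence the Betti numbers are b_0 = 1, b_1 = 2, b_2 = 1.

b_0 = 1, b_1 = 2, b_2 = 1.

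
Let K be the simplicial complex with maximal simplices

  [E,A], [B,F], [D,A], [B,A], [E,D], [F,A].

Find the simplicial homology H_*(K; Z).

H_0 = Z,  H_1 = Z^2.

Take the total order A < B < D < E < F on the vertex set. Then K (dimension 1) consists of the simplices:

  0-simplices (5): A, B, D, E, F
  1-simplices (6): AB, AD, AE, AF, BF, DE

Hence C_0 ≅ Z^5, C_1 ≅ Z^6.

The boundary map ∂_1: C_1 → C_0 is given by ∂[p,q] = [q] − [p]. For instance
  ∂AE = E − A.
The resulting 5×6 matrix has rank 4, and its Smith normal form has invariant factors (1,1,1,1).

From H_k ≅ ker(∂_k) / im(∂_{k+1}) we obtain:

  H_0: rank C_0 − rank ∂_1 = 5 − 4 = 1, and the invariant factors of ∂_1 are all 1, so H_0 = Z.
  H_1: rank ker ∂_1 − rank ∂_2 = (6 − 4) − 0 = 2, and there is no ∂_2, so H_1 = Z^2.

As a check, the Euler characteristic is 5 − 6 = -1, which agrees with 1 − 2 = -1.
(K is a triangulation of a wedge of 2 circles.)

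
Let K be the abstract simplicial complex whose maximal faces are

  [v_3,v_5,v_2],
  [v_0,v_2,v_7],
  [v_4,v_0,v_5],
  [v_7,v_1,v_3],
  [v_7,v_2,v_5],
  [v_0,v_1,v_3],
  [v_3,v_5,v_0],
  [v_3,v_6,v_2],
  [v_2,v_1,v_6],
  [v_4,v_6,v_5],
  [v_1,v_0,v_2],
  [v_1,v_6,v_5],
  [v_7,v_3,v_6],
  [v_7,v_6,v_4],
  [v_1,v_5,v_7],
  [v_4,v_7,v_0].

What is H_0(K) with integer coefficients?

Order the vertices as v_0 < v_1 < v_2 < v_3 < v_4 < v_5 < v_6 < v_7. Listing each simplex with vertices in this order, K has dimension 2 with simplices:

  0-simplices (8): [v_0], [v_1], [v_2], [v_3], [v_4], [v_5], [v_6], [v_7]
  1-simplices (24): (24 of them)
  2-simplices (16): (16 of them)

giving chain groups C_0 ≅ Z^8, C_1 ≅ Z^24, C_2 ≅ Z^16.

Boundary ∂_1: C_1 → C_0 maps an edge to its endpoints' difference, ∂[p,q] = q − p. For instance
  ∂[v_2,v_6] = [v_6] − [v_2].
This gives a 8×24 integer matrix of rank 7; reducing to Smith normal form yields diagonal entries (1,1,1,1,1,1,1).

The boundary map ∂_2: C_2 → C_1 sends each 2-simplex [p,q,r] to [q,r] − [p,r] + [p,q]. For instance
  ∂[v_1,v_5,v_7] = [v_5,v_7] − [v_1,v_7] + [v_1,v_5],
  ∂[v_0,v_4,v_7] = [v_4,v_7] − [v_0,v_7] + [v_0,v_4].
The 24×16 boundary matrix has rank 15 and Smith normal form diag(1,1,1,1,1,1,1,1,1,1,1,1,1,1,1).

From H_k ≅ ker(∂_k) / im(∂_{k+1}) we obtain:

  H_0: rank C_0 − rank ∂_1 = 8 − 7 = 1, and the invariant factors of ∂_1 are all 1, so H_0 ≅ Z.

H_0 = Z.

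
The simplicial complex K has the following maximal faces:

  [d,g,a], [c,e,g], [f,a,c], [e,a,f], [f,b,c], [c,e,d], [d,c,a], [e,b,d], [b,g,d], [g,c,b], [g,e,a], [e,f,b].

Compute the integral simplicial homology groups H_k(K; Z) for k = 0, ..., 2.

H_0 = Z,  H_1 = Z/2,  H_2 = 0.

Fix the vertex order a < b < c < d < e < f < g and write every simplex with vertices in increasing order. Then dim K = 2 and the simplices of K are:

  0-simplices (7): a, b, c, d, e, f, g
  1-simplices (18): ac, ad, ae, af, ag, bc, bd, be, bf, bg, cd, ce, cf, cg, de, dg, ef, eg
  2-simplices (12): acd, acf, adg, aef, aeg, bcf, bcg, bde, bdg, bef, cde, ceg

giving chain groups C_0 ≅ Z^7, C_1 ≅ Z^18, C_2 ≅ Z^12.

Boundary ∂_1: C_1 → C_0 is given by ∂[p,q] = [q] − [p]. For instance
  ∂ag = g − a.
The resulting 7×18 matrix has rank 6, and its Smith normal form has invariant factors (1,1,1,1,1,1).

∂_2: C_2 → C_1 acts by ∂[p,q,r] = [q,r] − [p,r] + [p,q]. For instance
  ∂acf = cf − af + ac,
  ∂bcg = cg − bg + bc.
As a 18×12 matrix over Z this has rank 12, with invariant factors (1,1,1,1,1,1,1,1,1,1,1,2).

Now H_k = ker ∂_k / im ∂_{k+1}, so:

  H_0: rank C_0 − rank ∂_1 = 7 − 6 = 1, and the invariant factors of ∂_1 are all 1, so H_0 = Z.
  H_1: rank ker ∂_1 − rank ∂_2 = (18 − 6) − 12 = 0, and ∂_2 has invariant factor 2 > 1, so H_1 = Z/2.
  H_2: rank ker ∂_2 − rank ∂_3 = (12 − 12) − 0 = 0, and there is no ∂_3, so H_2 = 0.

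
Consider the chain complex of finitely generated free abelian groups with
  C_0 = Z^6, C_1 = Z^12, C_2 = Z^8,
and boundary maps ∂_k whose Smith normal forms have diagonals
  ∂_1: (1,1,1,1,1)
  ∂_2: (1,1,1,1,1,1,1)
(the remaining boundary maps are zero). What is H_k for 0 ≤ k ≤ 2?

H_0 ≅ Z,  H_1 = 0,  H_2 ≅ Z.

H_0: b_0 = 6 − 0 − 5 = 1; torsion from ∂_1 factors > 1: none. So H_0 ≅ Z.
H_1: b_1 = 12 − 5 − 7 = 0; torsion from ∂_2 factors > 1: none. So H_1 ≅ 0.
H_2: b_2 = 8 − 7 − 0 = 1; torsion from ∂_3 factors > 1: none. So H_2 ≅ Z.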